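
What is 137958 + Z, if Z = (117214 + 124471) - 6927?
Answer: 372716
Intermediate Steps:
Z = 234758 (Z = 241685 - 6927 = 234758)
137958 + Z = 137958 + 234758 = 372716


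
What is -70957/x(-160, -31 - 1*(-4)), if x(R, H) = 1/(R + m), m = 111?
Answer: 3476893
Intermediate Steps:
x(R, H) = 1/(111 + R) (x(R, H) = 1/(R + 111) = 1/(111 + R))
-70957/x(-160, -31 - 1*(-4)) = -70957/(1/(111 - 160)) = -70957/(1/(-49)) = -70957/(-1/49) = -70957*(-49) = 3476893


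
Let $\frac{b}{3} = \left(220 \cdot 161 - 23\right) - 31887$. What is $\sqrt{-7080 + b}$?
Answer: $5 \sqrt{138} \approx 58.737$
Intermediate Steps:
$b = 10530$ ($b = 3 \left(\left(220 \cdot 161 - 23\right) - 31887\right) = 3 \left(\left(35420 - 23\right) - 31887\right) = 3 \left(35397 - 31887\right) = 3 \cdot 3510 = 10530$)
$\sqrt{-7080 + b} = \sqrt{-7080 + 10530} = \sqrt{3450} = 5 \sqrt{138}$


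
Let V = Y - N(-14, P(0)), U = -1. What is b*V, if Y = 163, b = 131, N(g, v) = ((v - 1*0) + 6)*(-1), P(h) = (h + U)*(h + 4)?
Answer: 21615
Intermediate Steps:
P(h) = (-1 + h)*(4 + h) (P(h) = (h - 1)*(h + 4) = (-1 + h)*(4 + h))
N(g, v) = -6 - v (N(g, v) = ((v + 0) + 6)*(-1) = (v + 6)*(-1) = (6 + v)*(-1) = -6 - v)
V = 165 (V = 163 - (-6 - (-4 + 0² + 3*0)) = 163 - (-6 - (-4 + 0 + 0)) = 163 - (-6 - 1*(-4)) = 163 - (-6 + 4) = 163 - 1*(-2) = 163 + 2 = 165)
b*V = 131*165 = 21615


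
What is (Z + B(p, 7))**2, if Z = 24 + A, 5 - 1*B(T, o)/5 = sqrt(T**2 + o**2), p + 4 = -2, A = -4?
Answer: 4150 - 450*sqrt(85) ≈ 1.2050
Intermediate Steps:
p = -6 (p = -4 - 2 = -6)
B(T, o) = 25 - 5*sqrt(T**2 + o**2)
Z = 20 (Z = 24 - 4 = 20)
(Z + B(p, 7))**2 = (20 + (25 - 5*sqrt((-6)**2 + 7**2)))**2 = (20 + (25 - 5*sqrt(36 + 49)))**2 = (20 + (25 - 5*sqrt(85)))**2 = (45 - 5*sqrt(85))**2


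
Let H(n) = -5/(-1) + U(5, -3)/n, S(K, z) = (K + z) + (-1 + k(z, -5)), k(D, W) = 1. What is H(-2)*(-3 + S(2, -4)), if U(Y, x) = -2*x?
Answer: -10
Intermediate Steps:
S(K, z) = K + z (S(K, z) = (K + z) + (-1 + 1) = (K + z) + 0 = K + z)
H(n) = 5 + 6/n (H(n) = -5/(-1) + (-2*(-3))/n = -5*(-1) + 6/n = 5 + 6/n)
H(-2)*(-3 + S(2, -4)) = (5 + 6/(-2))*(-3 + (2 - 4)) = (5 + 6*(-½))*(-3 - 2) = (5 - 3)*(-5) = 2*(-5) = -10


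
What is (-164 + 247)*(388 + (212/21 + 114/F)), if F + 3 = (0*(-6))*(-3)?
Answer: 627646/21 ≈ 29888.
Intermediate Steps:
F = -3 (F = -3 + (0*(-6))*(-3) = -3 + 0*(-3) = -3 + 0 = -3)
(-164 + 247)*(388 + (212/21 + 114/F)) = (-164 + 247)*(388 + (212/21 + 114/(-3))) = 83*(388 + (212*(1/21) + 114*(-⅓))) = 83*(388 + (212/21 - 38)) = 83*(388 - 586/21) = 83*(7562/21) = 627646/21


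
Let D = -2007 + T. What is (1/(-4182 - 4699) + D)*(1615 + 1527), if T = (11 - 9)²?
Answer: -55891919448/8881 ≈ -6.2934e+6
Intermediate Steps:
T = 4 (T = 2² = 4)
D = -2003 (D = -2007 + 4 = -2003)
(1/(-4182 - 4699) + D)*(1615 + 1527) = (1/(-4182 - 4699) - 2003)*(1615 + 1527) = (1/(-8881) - 2003)*3142 = (-1/8881 - 2003)*3142 = -17788644/8881*3142 = -55891919448/8881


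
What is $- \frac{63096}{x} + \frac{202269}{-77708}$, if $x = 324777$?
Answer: $- \frac{23531794327}{8412590372} \approx -2.7972$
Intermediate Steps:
$- \frac{63096}{x} + \frac{202269}{-77708} = - \frac{63096}{324777} + \frac{202269}{-77708} = \left(-63096\right) \frac{1}{324777} + 202269 \left(- \frac{1}{77708}\right) = - \frac{21032}{108259} - \frac{202269}{77708} = - \frac{23531794327}{8412590372}$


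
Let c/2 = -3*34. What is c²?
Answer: 41616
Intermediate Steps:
c = -204 (c = 2*(-3*34) = 2*(-102) = -204)
c² = (-204)² = 41616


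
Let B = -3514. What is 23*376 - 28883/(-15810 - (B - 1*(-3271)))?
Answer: 134652299/15567 ≈ 8649.9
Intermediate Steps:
23*376 - 28883/(-15810 - (B - 1*(-3271))) = 23*376 - 28883/(-15810 - (-3514 - 1*(-3271))) = 8648 - 28883/(-15810 - (-3514 + 3271)) = 8648 - 28883/(-15810 - 1*(-243)) = 8648 - 28883/(-15810 + 243) = 8648 - 28883/(-15567) = 8648 - 28883*(-1/15567) = 8648 + 28883/15567 = 134652299/15567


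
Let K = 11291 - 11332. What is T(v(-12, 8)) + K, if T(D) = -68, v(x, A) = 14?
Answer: -109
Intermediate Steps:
K = -41
T(v(-12, 8)) + K = -68 - 41 = -109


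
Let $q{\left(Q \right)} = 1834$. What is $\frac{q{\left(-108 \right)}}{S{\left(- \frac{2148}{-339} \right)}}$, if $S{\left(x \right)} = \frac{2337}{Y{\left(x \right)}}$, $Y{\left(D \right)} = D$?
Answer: $\frac{1313144}{264081} \approx 4.9725$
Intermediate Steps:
$S{\left(x \right)} = \frac{2337}{x}$
$\frac{q{\left(-108 \right)}}{S{\left(- \frac{2148}{-339} \right)}} = \frac{1834}{2337 \frac{1}{\left(-2148\right) \frac{1}{-339}}} = \frac{1834}{2337 \frac{1}{\left(-2148\right) \left(- \frac{1}{339}\right)}} = \frac{1834}{2337 \frac{1}{\frac{716}{113}}} = \frac{1834}{2337 \cdot \frac{113}{716}} = \frac{1834}{\frac{264081}{716}} = 1834 \cdot \frac{716}{264081} = \frac{1313144}{264081}$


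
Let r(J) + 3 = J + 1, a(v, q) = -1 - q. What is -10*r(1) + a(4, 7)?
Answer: 2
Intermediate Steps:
r(J) = -2 + J (r(J) = -3 + (J + 1) = -3 + (1 + J) = -2 + J)
-10*r(1) + a(4, 7) = -10*(-2 + 1) + (-1 - 1*7) = -10*(-1) + (-1 - 7) = 10 - 8 = 2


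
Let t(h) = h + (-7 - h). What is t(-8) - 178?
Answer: -185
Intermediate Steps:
t(h) = -7
t(-8) - 178 = -7 - 178 = -185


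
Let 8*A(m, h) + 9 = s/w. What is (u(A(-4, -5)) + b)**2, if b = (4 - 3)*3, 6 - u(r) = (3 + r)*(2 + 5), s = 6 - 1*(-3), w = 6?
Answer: 7569/256 ≈ 29.566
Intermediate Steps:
s = 9 (s = 6 + 3 = 9)
A(m, h) = -15/16 (A(m, h) = -9/8 + (9/6)/8 = -9/8 + (9*(1/6))/8 = -9/8 + (1/8)*(3/2) = -9/8 + 3/16 = -15/16)
u(r) = -15 - 7*r (u(r) = 6 - (3 + r)*(2 + 5) = 6 - (3 + r)*7 = 6 - (21 + 7*r) = 6 + (-21 - 7*r) = -15 - 7*r)
b = 3 (b = 1*3 = 3)
(u(A(-4, -5)) + b)**2 = ((-15 - 7*(-15/16)) + 3)**2 = ((-15 + 105/16) + 3)**2 = (-135/16 + 3)**2 = (-87/16)**2 = 7569/256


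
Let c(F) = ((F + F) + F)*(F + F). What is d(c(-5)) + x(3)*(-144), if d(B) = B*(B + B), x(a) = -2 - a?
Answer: 45720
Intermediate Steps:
c(F) = 6*F**2 (c(F) = (2*F + F)*(2*F) = (3*F)*(2*F) = 6*F**2)
d(B) = 2*B**2 (d(B) = B*(2*B) = 2*B**2)
d(c(-5)) + x(3)*(-144) = 2*(6*(-5)**2)**2 + (-2 - 1*3)*(-144) = 2*(6*25)**2 + (-2 - 3)*(-144) = 2*150**2 - 5*(-144) = 2*22500 + 720 = 45000 + 720 = 45720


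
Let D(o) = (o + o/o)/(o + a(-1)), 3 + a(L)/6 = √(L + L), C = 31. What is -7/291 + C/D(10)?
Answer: -72245/3201 + 186*I*√2/11 ≈ -22.57 + 23.913*I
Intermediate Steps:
a(L) = -18 + 6*√2*√L (a(L) = -18 + 6*√(L + L) = -18 + 6*√(2*L) = -18 + 6*(√2*√L) = -18 + 6*√2*√L)
D(o) = (1 + o)/(-18 + o + 6*I*√2) (D(o) = (o + o/o)/(o + (-18 + 6*√2*√(-1))) = (o + 1)/(o + (-18 + 6*√2*I)) = (1 + o)/(o + (-18 + 6*I*√2)) = (1 + o)/(-18 + o + 6*I*√2))
-7/291 + C/D(10) = -7/291 + 31/(((1 + 10)/(-18 + 10 + 6*I*√2))) = -7*1/291 + 31/((11/(-8 + 6*I*√2))) = -7/291 + 31/((11/(-8 + 6*I*√2))) = -7/291 + 31*(-8/11 + 6*I*√2/11) = -7/291 + (-248/11 + 186*I*√2/11) = -72245/3201 + 186*I*√2/11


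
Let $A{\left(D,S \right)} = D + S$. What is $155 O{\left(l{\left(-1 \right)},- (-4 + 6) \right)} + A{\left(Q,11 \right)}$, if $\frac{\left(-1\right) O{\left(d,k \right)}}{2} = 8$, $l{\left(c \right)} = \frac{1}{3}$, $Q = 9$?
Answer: $-2460$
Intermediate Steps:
$l{\left(c \right)} = \frac{1}{3}$
$O{\left(d,k \right)} = -16$ ($O{\left(d,k \right)} = \left(-2\right) 8 = -16$)
$155 O{\left(l{\left(-1 \right)},- (-4 + 6) \right)} + A{\left(Q,11 \right)} = 155 \left(-16\right) + \left(9 + 11\right) = -2480 + 20 = -2460$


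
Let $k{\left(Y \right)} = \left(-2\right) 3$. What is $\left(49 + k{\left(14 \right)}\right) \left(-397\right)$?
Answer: $-17071$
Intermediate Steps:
$k{\left(Y \right)} = -6$
$\left(49 + k{\left(14 \right)}\right) \left(-397\right) = \left(49 - 6\right) \left(-397\right) = 43 \left(-397\right) = -17071$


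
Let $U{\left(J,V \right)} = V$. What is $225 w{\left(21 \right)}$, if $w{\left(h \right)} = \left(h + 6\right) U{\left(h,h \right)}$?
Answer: $127575$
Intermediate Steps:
$w{\left(h \right)} = h \left(6 + h\right)$ ($w{\left(h \right)} = \left(h + 6\right) h = \left(6 + h\right) h = h \left(6 + h\right)$)
$225 w{\left(21 \right)} = 225 \cdot 21 \left(6 + 21\right) = 225 \cdot 21 \cdot 27 = 225 \cdot 567 = 127575$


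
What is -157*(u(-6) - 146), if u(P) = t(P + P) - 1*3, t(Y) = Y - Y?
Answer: 23393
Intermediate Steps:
t(Y) = 0
u(P) = -3 (u(P) = 0 - 1*3 = 0 - 3 = -3)
-157*(u(-6) - 146) = -157*(-3 - 146) = -157*(-149) = 23393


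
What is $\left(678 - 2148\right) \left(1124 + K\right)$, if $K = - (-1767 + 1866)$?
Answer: $-1506750$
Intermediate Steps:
$K = -99$ ($K = \left(-1\right) 99 = -99$)
$\left(678 - 2148\right) \left(1124 + K\right) = \left(678 - 2148\right) \left(1124 - 99\right) = \left(-1470\right) 1025 = -1506750$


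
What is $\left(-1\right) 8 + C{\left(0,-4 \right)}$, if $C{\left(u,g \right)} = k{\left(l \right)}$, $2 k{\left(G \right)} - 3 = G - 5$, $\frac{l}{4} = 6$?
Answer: $3$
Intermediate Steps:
$l = 24$ ($l = 4 \cdot 6 = 24$)
$k{\left(G \right)} = -1 + \frac{G}{2}$ ($k{\left(G \right)} = \frac{3}{2} + \frac{G - 5}{2} = \frac{3}{2} + \frac{-5 + G}{2} = \frac{3}{2} + \left(- \frac{5}{2} + \frac{G}{2}\right) = -1 + \frac{G}{2}$)
$C{\left(u,g \right)} = 11$ ($C{\left(u,g \right)} = -1 + \frac{1}{2} \cdot 24 = -1 + 12 = 11$)
$\left(-1\right) 8 + C{\left(0,-4 \right)} = \left(-1\right) 8 + 11 = -8 + 11 = 3$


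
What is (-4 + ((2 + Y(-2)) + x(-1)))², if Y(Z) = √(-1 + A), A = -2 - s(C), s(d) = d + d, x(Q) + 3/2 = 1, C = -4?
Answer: 45/4 - 5*√5 ≈ 0.069660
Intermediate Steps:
x(Q) = -½ (x(Q) = -3/2 + 1 = -½)
s(d) = 2*d
A = 6 (A = -2 - 2*(-4) = -2 - 1*(-8) = -2 + 8 = 6)
Y(Z) = √5 (Y(Z) = √(-1 + 6) = √5)
(-4 + ((2 + Y(-2)) + x(-1)))² = (-4 + ((2 + √5) - ½))² = (-4 + (3/2 + √5))² = (-5/2 + √5)²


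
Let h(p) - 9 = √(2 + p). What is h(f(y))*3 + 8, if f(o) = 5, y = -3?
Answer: 35 + 3*√7 ≈ 42.937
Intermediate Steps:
h(p) = 9 + √(2 + p)
h(f(y))*3 + 8 = (9 + √(2 + 5))*3 + 8 = (9 + √7)*3 + 8 = (27 + 3*√7) + 8 = 35 + 3*√7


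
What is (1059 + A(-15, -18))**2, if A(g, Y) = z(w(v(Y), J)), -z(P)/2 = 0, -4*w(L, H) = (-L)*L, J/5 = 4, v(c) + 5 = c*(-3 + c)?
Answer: 1121481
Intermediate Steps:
v(c) = -5 + c*(-3 + c)
J = 20 (J = 5*4 = 20)
w(L, H) = L**2/4 (w(L, H) = -(-L)*L/4 = -(-1)*L**2/4 = L**2/4)
z(P) = 0 (z(P) = -2*0 = 0)
A(g, Y) = 0
(1059 + A(-15, -18))**2 = (1059 + 0)**2 = 1059**2 = 1121481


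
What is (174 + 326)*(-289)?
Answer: -144500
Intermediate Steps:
(174 + 326)*(-289) = 500*(-289) = -144500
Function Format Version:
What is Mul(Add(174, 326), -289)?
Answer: -144500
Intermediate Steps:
Mul(Add(174, 326), -289) = Mul(500, -289) = -144500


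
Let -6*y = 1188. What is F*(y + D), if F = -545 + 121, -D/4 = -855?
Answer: -1366128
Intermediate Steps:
D = 3420 (D = -4*(-855) = 3420)
F = -424
y = -198 (y = -⅙*1188 = -198)
F*(y + D) = -424*(-198 + 3420) = -424*3222 = -1366128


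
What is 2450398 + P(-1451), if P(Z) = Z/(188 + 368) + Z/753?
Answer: 1025901330505/418668 ≈ 2.4504e+6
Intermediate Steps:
P(Z) = 1309*Z/418668 (P(Z) = Z/556 + Z*(1/753) = Z*(1/556) + Z/753 = Z/556 + Z/753 = 1309*Z/418668)
2450398 + P(-1451) = 2450398 + (1309/418668)*(-1451) = 2450398 - 1899359/418668 = 1025901330505/418668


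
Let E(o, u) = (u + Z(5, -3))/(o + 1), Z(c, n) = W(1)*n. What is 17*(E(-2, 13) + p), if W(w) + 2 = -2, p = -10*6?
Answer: -1445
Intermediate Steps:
p = -60
W(w) = -4 (W(w) = -2 - 2 = -4)
Z(c, n) = -4*n
E(o, u) = (12 + u)/(1 + o) (E(o, u) = (u - 4*(-3))/(o + 1) = (u + 12)/(1 + o) = (12 + u)/(1 + o))
17*(E(-2, 13) + p) = 17*((12 + 13)/(1 - 2) - 60) = 17*(25/(-1) - 60) = 17*(-1*25 - 60) = 17*(-25 - 60) = 17*(-85) = -1445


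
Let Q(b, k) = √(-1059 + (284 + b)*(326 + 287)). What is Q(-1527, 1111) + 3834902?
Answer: 3834902 + I*√763018 ≈ 3.8349e+6 + 873.51*I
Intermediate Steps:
Q(b, k) = √(173033 + 613*b) (Q(b, k) = √(-1059 + (284 + b)*613) = √(-1059 + (174092 + 613*b)) = √(173033 + 613*b))
Q(-1527, 1111) + 3834902 = √(173033 + 613*(-1527)) + 3834902 = √(173033 - 936051) + 3834902 = √(-763018) + 3834902 = I*√763018 + 3834902 = 3834902 + I*√763018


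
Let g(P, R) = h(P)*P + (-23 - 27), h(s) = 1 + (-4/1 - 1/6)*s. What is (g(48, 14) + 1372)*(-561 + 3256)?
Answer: -22179850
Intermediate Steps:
h(s) = 1 - 25*s/6 (h(s) = 1 + (-4*1 - 1*1/6)*s = 1 + (-4 - 1/6)*s = 1 - 25*s/6)
g(P, R) = -50 + P*(1 - 25*P/6) (g(P, R) = (1 - 25*P/6)*P + (-23 - 27) = P*(1 - 25*P/6) - 50 = -50 + P*(1 - 25*P/6))
(g(48, 14) + 1372)*(-561 + 3256) = ((-50 + 48 - 25/6*48**2) + 1372)*(-561 + 3256) = ((-50 + 48 - 25/6*2304) + 1372)*2695 = ((-50 + 48 - 9600) + 1372)*2695 = (-9602 + 1372)*2695 = -8230*2695 = -22179850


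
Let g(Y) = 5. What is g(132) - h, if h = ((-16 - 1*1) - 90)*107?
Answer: 11454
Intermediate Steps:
h = -11449 (h = ((-16 - 1) - 90)*107 = (-17 - 90)*107 = -107*107 = -11449)
g(132) - h = 5 - 1*(-11449) = 5 + 11449 = 11454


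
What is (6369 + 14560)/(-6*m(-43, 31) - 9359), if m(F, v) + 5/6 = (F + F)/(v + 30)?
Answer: -1276669/570078 ≈ -2.2395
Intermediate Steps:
m(F, v) = -⅚ + 2*F/(30 + v) (m(F, v) = -⅚ + (F + F)/(v + 30) = -⅚ + (2*F)/(30 + v) = -⅚ + 2*F/(30 + v))
(6369 + 14560)/(-6*m(-43, 31) - 9359) = (6369 + 14560)/(-(-150 - 5*31 + 12*(-43))/(30 + 31) - 9359) = 20929/(-(-150 - 155 - 516)/61 - 9359) = 20929/(-(-821)/61 - 9359) = 20929/(-6*(-821/366) - 9359) = 20929/(821/61 - 9359) = 20929/(-570078/61) = 20929*(-61/570078) = -1276669/570078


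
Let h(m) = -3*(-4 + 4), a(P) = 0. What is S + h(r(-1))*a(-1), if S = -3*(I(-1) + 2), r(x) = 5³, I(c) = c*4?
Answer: 6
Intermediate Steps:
I(c) = 4*c
r(x) = 125
h(m) = 0 (h(m) = -3*0 = 0)
S = 6 (S = -3*(4*(-1) + 2) = -3*(-4 + 2) = -3*(-2) = 6)
S + h(r(-1))*a(-1) = 6 + 0*0 = 6 + 0 = 6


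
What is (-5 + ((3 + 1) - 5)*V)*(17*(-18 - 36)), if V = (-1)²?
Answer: 5508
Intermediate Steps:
V = 1
(-5 + ((3 + 1) - 5)*V)*(17*(-18 - 36)) = (-5 + ((3 + 1) - 5)*1)*(17*(-18 - 36)) = (-5 + (4 - 5)*1)*(17*(-54)) = (-5 - 1*1)*(-918) = (-5 - 1)*(-918) = -6*(-918) = 5508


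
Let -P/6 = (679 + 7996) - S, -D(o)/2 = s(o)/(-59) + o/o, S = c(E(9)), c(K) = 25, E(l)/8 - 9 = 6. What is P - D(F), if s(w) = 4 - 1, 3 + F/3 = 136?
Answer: -3061988/59 ≈ -51898.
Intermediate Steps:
E(l) = 120 (E(l) = 72 + 8*6 = 72 + 48 = 120)
F = 399 (F = -9 + 3*136 = -9 + 408 = 399)
s(w) = 3
S = 25
D(o) = -112/59 (D(o) = -2*(3/(-59) + o/o) = -2*(3*(-1/59) + 1) = -2*(-3/59 + 1) = -2*56/59 = -112/59)
P = -51900 (P = -6*((679 + 7996) - 1*25) = -6*(8675 - 25) = -6*8650 = -51900)
P - D(F) = -51900 - 1*(-112/59) = -51900 + 112/59 = -3061988/59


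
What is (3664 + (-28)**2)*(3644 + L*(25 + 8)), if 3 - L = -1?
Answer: 16795648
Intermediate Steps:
L = 4 (L = 3 - 1*(-1) = 3 + 1 = 4)
(3664 + (-28)**2)*(3644 + L*(25 + 8)) = (3664 + (-28)**2)*(3644 + 4*(25 + 8)) = (3664 + 784)*(3644 + 4*33) = 4448*(3644 + 132) = 4448*3776 = 16795648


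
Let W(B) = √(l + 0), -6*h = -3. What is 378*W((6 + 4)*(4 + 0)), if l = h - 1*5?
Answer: 567*I*√2 ≈ 801.86*I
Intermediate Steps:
h = ½ (h = -⅙*(-3) = ½ ≈ 0.50000)
l = -9/2 (l = ½ - 1*5 = ½ - 5 = -9/2 ≈ -4.5000)
W(B) = 3*I*√2/2 (W(B) = √(-9/2 + 0) = √(-9/2) = 3*I*√2/2)
378*W((6 + 4)*(4 + 0)) = 378*(3*I*√2/2) = 567*I*√2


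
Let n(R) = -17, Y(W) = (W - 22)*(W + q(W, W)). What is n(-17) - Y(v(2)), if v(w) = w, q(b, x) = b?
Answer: 63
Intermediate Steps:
Y(W) = 2*W*(-22 + W) (Y(W) = (W - 22)*(W + W) = (-22 + W)*(2*W) = 2*W*(-22 + W))
n(-17) - Y(v(2)) = -17 - 2*2*(-22 + 2) = -17 - 2*2*(-20) = -17 - 1*(-80) = -17 + 80 = 63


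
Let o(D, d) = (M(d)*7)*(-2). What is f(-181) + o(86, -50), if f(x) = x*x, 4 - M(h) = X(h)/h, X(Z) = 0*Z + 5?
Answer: 163518/5 ≈ 32704.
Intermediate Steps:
X(Z) = 5 (X(Z) = 0 + 5 = 5)
M(h) = 4 - 5/h
f(x) = x**2
o(D, d) = -56 + 70/d (o(D, d) = ((4 - 5/d)*7)*(-2) = (28 - 35/d)*(-2) = -56 + 70/d)
f(-181) + o(86, -50) = (-181)**2 + (-56 + 70/(-50)) = 32761 + (-56 + 70*(-1/50)) = 32761 + (-56 - 7/5) = 32761 - 287/5 = 163518/5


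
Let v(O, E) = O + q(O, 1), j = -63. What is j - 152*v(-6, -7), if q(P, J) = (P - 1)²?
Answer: -6599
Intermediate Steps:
q(P, J) = (-1 + P)²
v(O, E) = O + (-1 + O)²
j - 152*v(-6, -7) = -63 - 152*(-6 + (-1 - 6)²) = -63 - 152*(-6 + (-7)²) = -63 - 152*(-6 + 49) = -63 - 152*43 = -63 - 6536 = -6599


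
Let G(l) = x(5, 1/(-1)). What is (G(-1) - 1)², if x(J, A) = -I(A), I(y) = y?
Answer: 0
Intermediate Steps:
x(J, A) = -A
G(l) = 1 (G(l) = -1/(-1) = -1*(-1) = 1)
(G(-1) - 1)² = (1 - 1)² = 0² = 0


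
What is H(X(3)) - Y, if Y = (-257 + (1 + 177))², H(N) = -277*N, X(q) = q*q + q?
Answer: -9565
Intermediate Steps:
X(q) = q + q² (X(q) = q² + q = q + q²)
Y = 6241 (Y = (-257 + 178)² = (-79)² = 6241)
H(X(3)) - Y = -831*(1 + 3) - 1*6241 = -831*4 - 6241 = -277*12 - 6241 = -3324 - 6241 = -9565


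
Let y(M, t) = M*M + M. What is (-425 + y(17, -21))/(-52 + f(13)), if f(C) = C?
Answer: 119/39 ≈ 3.0513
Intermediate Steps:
y(M, t) = M + M² (y(M, t) = M² + M = M + M²)
(-425 + y(17, -21))/(-52 + f(13)) = (-425 + 17*(1 + 17))/(-52 + 13) = (-425 + 17*18)/(-39) = (-425 + 306)*(-1/39) = -119*(-1/39) = 119/39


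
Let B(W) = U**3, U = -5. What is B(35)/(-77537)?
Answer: 125/77537 ≈ 0.0016121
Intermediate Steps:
B(W) = -125 (B(W) = (-5)**3 = -125)
B(35)/(-77537) = -125/(-77537) = -125*(-1/77537) = 125/77537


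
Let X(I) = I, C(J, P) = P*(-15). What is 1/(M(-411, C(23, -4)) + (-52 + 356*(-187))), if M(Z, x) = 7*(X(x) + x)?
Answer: -1/65784 ≈ -1.5201e-5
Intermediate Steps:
C(J, P) = -15*P
M(Z, x) = 14*x (M(Z, x) = 7*(x + x) = 7*(2*x) = 14*x)
1/(M(-411, C(23, -4)) + (-52 + 356*(-187))) = 1/(14*(-15*(-4)) + (-52 + 356*(-187))) = 1/(14*60 + (-52 - 66572)) = 1/(840 - 66624) = 1/(-65784) = -1/65784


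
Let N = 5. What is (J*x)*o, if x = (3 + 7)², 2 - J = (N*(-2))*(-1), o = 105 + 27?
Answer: -105600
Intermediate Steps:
o = 132
J = -8 (J = 2 - 5*(-2)*(-1) = 2 - (-10)*(-1) = 2 - 1*10 = 2 - 10 = -8)
x = 100 (x = 10² = 100)
(J*x)*o = -8*100*132 = -800*132 = -105600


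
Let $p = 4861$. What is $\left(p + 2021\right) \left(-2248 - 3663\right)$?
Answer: $-40679502$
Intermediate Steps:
$\left(p + 2021\right) \left(-2248 - 3663\right) = \left(4861 + 2021\right) \left(-2248 - 3663\right) = 6882 \left(-5911\right) = -40679502$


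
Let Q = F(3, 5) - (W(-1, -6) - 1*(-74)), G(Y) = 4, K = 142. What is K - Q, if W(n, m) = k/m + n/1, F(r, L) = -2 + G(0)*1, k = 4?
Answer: 637/3 ≈ 212.33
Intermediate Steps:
F(r, L) = 2 (F(r, L) = -2 + 4*1 = -2 + 4 = 2)
W(n, m) = n + 4/m (W(n, m) = 4/m + n/1 = 4/m + n*1 = 4/m + n = n + 4/m)
Q = -211/3 (Q = 2 - ((-1 + 4/(-6)) - 1*(-74)) = 2 - ((-1 + 4*(-1/6)) + 74) = 2 - ((-1 - 2/3) + 74) = 2 - (-5/3 + 74) = 2 - 1*217/3 = 2 - 217/3 = -211/3 ≈ -70.333)
K - Q = 142 - 1*(-211/3) = 142 + 211/3 = 637/3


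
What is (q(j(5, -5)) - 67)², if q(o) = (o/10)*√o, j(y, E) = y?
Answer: (134 - √5)²/4 ≈ 4340.4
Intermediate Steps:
q(o) = o^(3/2)/10 (q(o) = (o*(⅒))*√o = (o/10)*√o = o^(3/2)/10)
(q(j(5, -5)) - 67)² = (5^(3/2)/10 - 67)² = ((5*√5)/10 - 67)² = (√5/2 - 67)² = (-67 + √5/2)²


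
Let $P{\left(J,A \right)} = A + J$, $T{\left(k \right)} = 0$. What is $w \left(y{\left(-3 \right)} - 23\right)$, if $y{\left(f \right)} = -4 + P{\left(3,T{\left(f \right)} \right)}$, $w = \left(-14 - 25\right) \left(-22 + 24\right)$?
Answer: $1872$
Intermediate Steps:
$w = -78$ ($w = \left(-39\right) 2 = -78$)
$y{\left(f \right)} = -1$ ($y{\left(f \right)} = -4 + \left(0 + 3\right) = -4 + 3 = -1$)
$w \left(y{\left(-3 \right)} - 23\right) = - 78 \left(-1 - 23\right) = \left(-78\right) \left(-24\right) = 1872$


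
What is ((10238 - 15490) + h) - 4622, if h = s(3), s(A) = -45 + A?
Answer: -9916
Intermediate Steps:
h = -42 (h = -45 + 3 = -42)
((10238 - 15490) + h) - 4622 = ((10238 - 15490) - 42) - 4622 = (-5252 - 42) - 4622 = -5294 - 4622 = -9916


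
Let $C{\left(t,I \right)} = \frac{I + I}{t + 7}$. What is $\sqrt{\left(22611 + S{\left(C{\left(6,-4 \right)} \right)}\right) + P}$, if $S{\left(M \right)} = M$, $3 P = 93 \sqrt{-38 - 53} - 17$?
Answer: $\frac{\sqrt{34381776 + 47151 i \sqrt{91}}}{39} \approx 150.35 + 0.98343 i$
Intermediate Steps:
$C{\left(t,I \right)} = \frac{2 I}{7 + t}$
$P = - \frac{17}{3} + 31 i \sqrt{91}$ ($P = \frac{93 \sqrt{-38 - 53} - 17}{3} = \frac{93 \sqrt{-91} - 17}{3} = \frac{93 i \sqrt{91} - 17}{3} = \frac{-17 + 93 i \sqrt{91}}{3} = - \frac{17}{3} + 31 i \sqrt{91} \approx -5.6667 + 295.72 i$)
$\sqrt{\left(22611 + S{\left(C{\left(6,-4 \right)} \right)}\right) + P} = \sqrt{\left(22611 + 2 \left(-4\right) \frac{1}{7 + 6}\right) - \left(\frac{17}{3} - 31 i \sqrt{91}\right)} = \sqrt{\left(22611 + 2 \left(-4\right) \frac{1}{13}\right) - \left(\frac{17}{3} - 31 i \sqrt{91}\right)} = \sqrt{\left(22611 - \frac{8}{13}\right) - \left(\frac{17}{3} - 31 i \sqrt{91}\right)} = \sqrt{\frac{293935}{13} - \left(\frac{17}{3} - 31 i \sqrt{91}\right)} = \sqrt{\frac{881584}{39} + 31 i \sqrt{91}}$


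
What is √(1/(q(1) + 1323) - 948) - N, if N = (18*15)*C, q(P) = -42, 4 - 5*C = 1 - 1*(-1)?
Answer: -108 + I*√1555629747/1281 ≈ -108.0 + 30.79*I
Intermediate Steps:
C = ⅖ (C = ⅘ - (1 - 1*(-1))/5 = ⅘ - (1 + 1)/5 = ⅘ - ⅕*2 = ⅘ - ⅖ = ⅖ ≈ 0.40000)
N = 108 (N = (18*15)*(⅖) = 270*(⅖) = 108)
√(1/(q(1) + 1323) - 948) - N = √(1/(-42 + 1323) - 948) - 1*108 = √(1/1281 - 948) - 108 = √(-1214387/1281) - 108 = I*√1555629747/1281 - 108 = -108 + I*√1555629747/1281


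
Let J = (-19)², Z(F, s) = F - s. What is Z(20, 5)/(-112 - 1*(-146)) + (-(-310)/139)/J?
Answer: 763225/1706086 ≈ 0.44735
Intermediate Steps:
J = 361
Z(20, 5)/(-112 - 1*(-146)) + (-(-310)/139)/J = (20 - 1*5)/(-112 - 1*(-146)) - (-310)/139/361 = (20 - 5)/(-112 + 146) - (-310)/139*(1/361) = 15/34 - 1*(-310/139)*(1/361) = 15*(1/34) + (310/139)*(1/361) = 15/34 + 310/50179 = 763225/1706086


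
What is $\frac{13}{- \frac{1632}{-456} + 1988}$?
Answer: $\frac{247}{37840} \approx 0.0065275$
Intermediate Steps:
$\frac{13}{- \frac{1632}{-456} + 1988} = \frac{13}{\left(-1632\right) \left(- \frac{1}{456}\right) + 1988} = \frac{13}{\frac{68}{19} + 1988} = \frac{13}{\frac{37840}{19}} = 13 \cdot \frac{19}{37840} = \frac{247}{37840}$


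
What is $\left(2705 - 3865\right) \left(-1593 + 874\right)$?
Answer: $834040$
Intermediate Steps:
$\left(2705 - 3865\right) \left(-1593 + 874\right) = \left(-1160\right) \left(-719\right) = 834040$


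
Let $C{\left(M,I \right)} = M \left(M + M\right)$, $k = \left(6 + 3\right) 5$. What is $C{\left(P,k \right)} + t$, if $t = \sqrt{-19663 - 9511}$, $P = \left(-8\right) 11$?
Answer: $15488 + i \sqrt{29174} \approx 15488.0 + 170.8 i$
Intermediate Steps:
$P = -88$
$k = 45$ ($k = 9 \cdot 5 = 45$)
$C{\left(M,I \right)} = 2 M^{2}$ ($C{\left(M,I \right)} = M 2 M = 2 M^{2}$)
$t = i \sqrt{29174}$ ($t = \sqrt{-29174} = i \sqrt{29174} \approx 170.8 i$)
$C{\left(P,k \right)} + t = 2 \left(-88\right)^{2} + i \sqrt{29174} = 2 \cdot 7744 + i \sqrt{29174} = 15488 + i \sqrt{29174}$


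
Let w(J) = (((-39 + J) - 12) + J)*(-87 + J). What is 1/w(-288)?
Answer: 1/235125 ≈ 4.2531e-6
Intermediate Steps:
w(J) = (-87 + J)*(-51 + 2*J) (w(J) = ((-51 + J) + J)*(-87 + J) = (-51 + 2*J)*(-87 + J) = (-87 + J)*(-51 + 2*J))
1/w(-288) = 1/(4437 - 225*(-288) + 2*(-288)²) = 1/(4437 + 64800 + 2*82944) = 1/(4437 + 64800 + 165888) = 1/235125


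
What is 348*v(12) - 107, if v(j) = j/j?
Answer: 241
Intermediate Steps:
v(j) = 1
348*v(12) - 107 = 348*1 - 107 = 348 - 107 = 241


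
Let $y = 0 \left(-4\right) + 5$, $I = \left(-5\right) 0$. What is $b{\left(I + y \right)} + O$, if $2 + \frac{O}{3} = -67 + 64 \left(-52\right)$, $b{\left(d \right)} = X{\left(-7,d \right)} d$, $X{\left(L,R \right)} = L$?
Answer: $-10226$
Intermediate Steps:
$I = 0$
$y = 5$ ($y = 0 + 5 = 5$)
$b{\left(d \right)} = - 7 d$
$O = -10191$ ($O = -6 + 3 \left(-67 + 64 \left(-52\right)\right) = -6 + 3 \left(-67 - 3328\right) = -6 + 3 \left(-3395\right) = -6 - 10185 = -10191$)
$b{\left(I + y \right)} + O = - 7 \left(0 + 5\right) - 10191 = \left(-7\right) 5 - 10191 = -35 - 10191 = -10226$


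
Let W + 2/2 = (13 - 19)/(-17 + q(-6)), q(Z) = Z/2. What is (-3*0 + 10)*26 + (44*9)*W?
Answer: -86/5 ≈ -17.200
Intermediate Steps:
q(Z) = Z/2 (q(Z) = Z*(½) = Z/2)
W = -7/10 (W = -1 + (13 - 19)/(-17 + (½)*(-6)) = -1 - 6/(-17 - 3) = -1 - 6/(-20) = -1 - 6*(-1/20) = -1 + 3/10 = -7/10 ≈ -0.70000)
(-3*0 + 10)*26 + (44*9)*W = (-3*0 + 10)*26 + (44*9)*(-7/10) = (0 + 10)*26 + 396*(-7/10) = 10*26 - 1386/5 = 260 - 1386/5 = -86/5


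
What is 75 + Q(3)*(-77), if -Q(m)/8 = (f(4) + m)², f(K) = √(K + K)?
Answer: 10547 + 7392*√2 ≈ 21001.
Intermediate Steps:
f(K) = √2*√K (f(K) = √(2*K) = √2*√K)
Q(m) = -8*(m + 2*√2)² (Q(m) = -8*(√2*√4 + m)² = -8*(√2*2 + m)² = -8*(2*√2 + m)² = -8*(m + 2*√2)²)
75 + Q(3)*(-77) = 75 - 8*(3 + 2*√2)²*(-77) = 75 + 616*(3 + 2*√2)²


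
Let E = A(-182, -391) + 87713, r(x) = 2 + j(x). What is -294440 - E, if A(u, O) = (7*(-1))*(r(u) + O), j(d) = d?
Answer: -386150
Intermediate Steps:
r(x) = 2 + x
A(u, O) = -14 - 7*O - 7*u (A(u, O) = (7*(-1))*((2 + u) + O) = -7*(2 + O + u) = -14 - 7*O - 7*u)
E = 91710 (E = (-14 - 7*(-391) - 7*(-182)) + 87713 = (-14 + 2737 + 1274) + 87713 = 3997 + 87713 = 91710)
-294440 - E = -294440 - 1*91710 = -294440 - 91710 = -386150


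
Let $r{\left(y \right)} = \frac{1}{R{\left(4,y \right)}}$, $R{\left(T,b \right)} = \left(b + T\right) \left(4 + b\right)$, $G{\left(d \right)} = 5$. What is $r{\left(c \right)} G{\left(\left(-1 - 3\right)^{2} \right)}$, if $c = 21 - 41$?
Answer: $\frac{5}{256} \approx 0.019531$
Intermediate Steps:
$c = -20$
$R{\left(T,b \right)} = \left(4 + b\right) \left(T + b\right)$ ($R{\left(T,b \right)} = \left(T + b\right) \left(4 + b\right) = \left(4 + b\right) \left(T + b\right)$)
$r{\left(y \right)} = \frac{1}{16 + y^{2} + 8 y}$ ($r{\left(y \right)} = \frac{1}{y^{2} + 4 \cdot 4 + 4 y + 4 y} = \frac{1}{y^{2} + 16 + 4 y + 4 y} = \frac{1}{16 + y^{2} + 8 y}$)
$r{\left(c \right)} G{\left(\left(-1 - 3\right)^{2} \right)} = \frac{1}{16 + \left(-20\right)^{2} + 8 \left(-20\right)} 5 = \frac{1}{16 + 400 - 160} \cdot 5 = \frac{1}{256} \cdot 5 = \frac{5}{256}$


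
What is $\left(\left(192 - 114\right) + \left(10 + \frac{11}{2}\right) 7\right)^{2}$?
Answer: $\frac{139129}{4} \approx 34782.0$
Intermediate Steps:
$\left(\left(192 - 114\right) + \left(10 + \frac{11}{2}\right) 7\right)^{2} = \left(78 + \left(10 + 11 \cdot \frac{1}{2}\right) 7\right)^{2} = \left(78 + \left(10 + \frac{11}{2}\right) 7\right)^{2} = \left(78 + \frac{31}{2} \cdot 7\right)^{2} = \left(78 + \frac{217}{2}\right)^{2} = \left(\frac{373}{2}\right)^{2} = \frac{139129}{4}$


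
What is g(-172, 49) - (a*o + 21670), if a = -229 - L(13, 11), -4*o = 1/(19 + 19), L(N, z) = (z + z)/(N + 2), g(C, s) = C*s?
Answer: -68626897/2280 ≈ -30100.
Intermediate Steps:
L(N, z) = 2*z/(2 + N) (L(N, z) = (2*z)/(2 + N) = 2*z/(2 + N))
o = -1/152 (o = -1/(4*(19 + 19)) = -1/4/38 = -1/4*1/38 = -1/152 ≈ -0.0065789)
a = -3457/15 (a = -229 - 2*11/(2 + 13) = -229 - 2*11/15 = -229 - 1*22/15 = -229 - 22/15 = -3457/15 ≈ -230.47)
g(-172, 49) - (a*o + 21670) = -172*49 - (-3457/15*(-1/152) + 21670) = -8428 - (3457/2280 + 21670) = -8428 - 1*49411057/2280 = -8428 - 49411057/2280 = -68626897/2280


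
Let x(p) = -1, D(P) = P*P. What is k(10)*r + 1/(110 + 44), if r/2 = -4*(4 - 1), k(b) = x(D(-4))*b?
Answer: 36961/154 ≈ 240.01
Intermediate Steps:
D(P) = P²
k(b) = -b
r = -24 (r = 2*(-4*(4 - 1)) = 2*(-4*3) = 2*(-12) = -24)
k(10)*r + 1/(110 + 44) = -1*10*(-24) + 1/(110 + 44) = -10*(-24) + 1/154 = 240 + 1/154 = 36961/154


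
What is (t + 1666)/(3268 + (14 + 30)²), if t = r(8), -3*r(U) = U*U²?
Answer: 2243/7806 ≈ 0.28734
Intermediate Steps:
r(U) = -U³/3 (r(U) = -U*U²/3 = -U³/3)
t = -512/3 (t = -⅓*8³ = -⅓*512 = -512/3 ≈ -170.67)
(t + 1666)/(3268 + (14 + 30)²) = (-512/3 + 1666)/(3268 + (14 + 30)²) = 4486/(3*(3268 + 44²)) = 4486/(3*(3268 + 1936)) = (4486/3)/5204 = (4486/3)*(1/5204) = 2243/7806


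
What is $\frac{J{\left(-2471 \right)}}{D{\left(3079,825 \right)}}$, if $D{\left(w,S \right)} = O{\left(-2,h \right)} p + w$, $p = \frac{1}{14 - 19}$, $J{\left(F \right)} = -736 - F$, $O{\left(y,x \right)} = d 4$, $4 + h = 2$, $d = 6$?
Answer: $\frac{8675}{15371} \approx 0.56437$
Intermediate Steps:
$h = -2$ ($h = -4 + 2 = -2$)
$O{\left(y,x \right)} = 24$ ($O{\left(y,x \right)} = 6 \cdot 4 = 24$)
$p = - \frac{1}{5}$ ($p = \frac{1}{-5} = - \frac{1}{5} \approx -0.2$)
$D{\left(w,S \right)} = - \frac{24}{5} + w$ ($D{\left(w,S \right)} = 24 \left(- \frac{1}{5}\right) + w = - \frac{24}{5} + w$)
$\frac{J{\left(-2471 \right)}}{D{\left(3079,825 \right)}} = \frac{-736 - -2471}{- \frac{24}{5} + 3079} = \frac{-736 + 2471}{\frac{15371}{5}} = 1735 \cdot \frac{5}{15371} = \frac{8675}{15371}$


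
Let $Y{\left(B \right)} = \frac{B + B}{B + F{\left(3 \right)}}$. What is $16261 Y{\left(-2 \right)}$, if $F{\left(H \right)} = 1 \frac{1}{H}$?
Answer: $\frac{195132}{5} \approx 39026.0$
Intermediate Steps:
$F{\left(H \right)} = \frac{1}{H}$
$Y{\left(B \right)} = \frac{2 B}{\frac{1}{3} + B}$ ($Y{\left(B \right)} = \frac{B + B}{B + \frac{1}{3}} = \frac{2 B}{B + \frac{1}{3}} = \frac{2 B}{\frac{1}{3} + B}$)
$16261 Y{\left(-2 \right)} = 16261 \cdot 6 \left(-2\right) \frac{1}{1 + 3 \left(-2\right)} = 16261 \cdot 6 \left(-2\right) \frac{1}{1 - 6} = 16261 \cdot 6 \left(-2\right) \frac{1}{-5} = 16261 \cdot 6 \left(-2\right) \left(- \frac{1}{5}\right) = 16261 \cdot \frac{12}{5} = \frac{195132}{5}$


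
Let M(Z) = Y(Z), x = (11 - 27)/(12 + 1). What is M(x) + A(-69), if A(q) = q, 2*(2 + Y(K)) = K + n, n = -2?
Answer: -944/13 ≈ -72.615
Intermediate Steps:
Y(K) = -3 + K/2 (Y(K) = -2 + (K - 2)/2 = -2 + (-2 + K)/2 = -2 + (-1 + K/2) = -3 + K/2)
x = -16/13 ≈ -1.2308
M(Z) = -3 + Z/2
M(x) + A(-69) = (-3 + (1/2)*(-16/13)) - 69 = (-3 - 8/13) - 69 = -47/13 - 69 = -944/13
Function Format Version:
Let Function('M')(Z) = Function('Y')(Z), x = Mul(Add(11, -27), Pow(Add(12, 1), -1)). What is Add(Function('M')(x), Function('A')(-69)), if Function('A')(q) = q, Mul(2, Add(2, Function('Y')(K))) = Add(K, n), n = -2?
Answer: Rational(-944, 13) ≈ -72.615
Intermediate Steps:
Function('Y')(K) = Add(-3, Mul(Rational(1, 2), K)) (Function('Y')(K) = Add(-2, Mul(Rational(1, 2), Add(K, -2))) = Add(-2, Mul(Rational(1, 2), Add(-2, K))) = Add(-2, Add(-1, Mul(Rational(1, 2), K))) = Add(-3, Mul(Rational(1, 2), K)))
x = Rational(-16, 13) (x = Mul(-16, Pow(13, -1)) = Mul(-16, Rational(1, 13)) = Rational(-16, 13) ≈ -1.2308)
Function('M')(Z) = Add(-3, Mul(Rational(1, 2), Z))
Add(Function('M')(x), Function('A')(-69)) = Add(Add(-3, Mul(Rational(1, 2), Rational(-16, 13))), -69) = Add(Add(-3, Rational(-8, 13)), -69) = Add(Rational(-47, 13), -69) = Rational(-944, 13)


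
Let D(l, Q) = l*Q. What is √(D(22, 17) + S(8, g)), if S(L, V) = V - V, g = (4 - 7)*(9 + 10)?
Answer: √374 ≈ 19.339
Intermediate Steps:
D(l, Q) = Q*l
g = -57 (g = -3*19 = -57)
S(L, V) = 0
√(D(22, 17) + S(8, g)) = √(17*22 + 0) = √(374 + 0) = √374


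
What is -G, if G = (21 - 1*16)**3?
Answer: -125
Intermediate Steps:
G = 125 (G = (21 - 16)**3 = 5**3 = 125)
-G = -1*125 = -125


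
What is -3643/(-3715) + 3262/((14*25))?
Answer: 191334/18575 ≈ 10.301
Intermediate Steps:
-3643/(-3715) + 3262/((14*25)) = -3643*(-1/3715) + 3262/350 = 3643/3715 + 3262*(1/350) = 3643/3715 + 233/25 = 191334/18575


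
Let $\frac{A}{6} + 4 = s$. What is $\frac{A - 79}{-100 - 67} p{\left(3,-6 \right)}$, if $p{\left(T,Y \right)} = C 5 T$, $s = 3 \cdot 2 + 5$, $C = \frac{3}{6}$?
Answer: $\frac{555}{334} \approx 1.6617$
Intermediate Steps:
$C = \frac{1}{2}$ ($C = 3 \cdot \frac{1}{6} = \frac{1}{2} \approx 0.5$)
$s = 11$ ($s = 6 + 5 = 11$)
$A = 42$ ($A = -24 + 6 \cdot 11 = -24 + 66 = 42$)
$p{\left(T,Y \right)} = \frac{5 T}{2}$
$\frac{A - 79}{-100 - 67} p{\left(3,-6 \right)} = \frac{42 - 79}{-100 - 67} \cdot \frac{5}{2} \cdot 3 = - \frac{37}{-167} \cdot \frac{15}{2} = \left(-37\right) \left(- \frac{1}{167}\right) \frac{15}{2} = \frac{37}{167} \cdot \frac{15}{2} = \frac{555}{334}$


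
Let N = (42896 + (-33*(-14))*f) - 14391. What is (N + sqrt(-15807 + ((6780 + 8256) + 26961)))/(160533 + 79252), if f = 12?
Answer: 34049/239785 + 3*sqrt(2910)/239785 ≈ 0.14267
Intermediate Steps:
N = 34049 (N = (42896 - 33*(-14)*12) - 14391 = (42896 + 462*12) - 14391 = (42896 + 5544) - 14391 = 48440 - 14391 = 34049)
(N + sqrt(-15807 + ((6780 + 8256) + 26961)))/(160533 + 79252) = (34049 + sqrt(-15807 + ((6780 + 8256) + 26961)))/(160533 + 79252) = (34049 + sqrt(-15807 + (15036 + 26961)))/239785 = (34049 + sqrt(-15807 + 41997))*(1/239785) = (34049 + sqrt(26190))*(1/239785) = (34049 + 3*sqrt(2910))*(1/239785) = 34049/239785 + 3*sqrt(2910)/239785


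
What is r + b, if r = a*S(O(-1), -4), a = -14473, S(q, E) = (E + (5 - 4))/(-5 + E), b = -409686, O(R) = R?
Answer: -1243531/3 ≈ -4.1451e+5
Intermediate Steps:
S(q, E) = (1 + E)/(-5 + E) (S(q, E) = (E + 1)/(-5 + E) = (1 + E)/(-5 + E))
r = -14473/3 (r = -14473*(1 - 4)/(-5 - 4) = -14473*(-3)/(-9) = -(-14473)*(-3)/9 = -14473*⅓ = -14473/3 ≈ -4824.3)
r + b = -14473/3 - 409686 = -1243531/3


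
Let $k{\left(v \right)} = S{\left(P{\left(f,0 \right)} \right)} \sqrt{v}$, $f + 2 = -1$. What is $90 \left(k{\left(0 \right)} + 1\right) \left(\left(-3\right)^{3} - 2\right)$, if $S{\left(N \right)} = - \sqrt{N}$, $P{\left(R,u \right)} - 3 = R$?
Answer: $-2610$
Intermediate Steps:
$f = -3$ ($f = -2 - 1 = -3$)
$P{\left(R,u \right)} = 3 + R$
$k{\left(v \right)} = 0$ ($k{\left(v \right)} = - \sqrt{3 - 3} \sqrt{v} = - \sqrt{0} \sqrt{v} = \left(-1\right) 0 \sqrt{v} = 0 \sqrt{v} = 0$)
$90 \left(k{\left(0 \right)} + 1\right) \left(\left(-3\right)^{3} - 2\right) = 90 \left(0 + 1\right) \left(\left(-3\right)^{3} - 2\right) = 90 \cdot 1 \left(-27 - 2\right) = 90 \cdot 1 \left(-29\right) = 90 \left(-29\right) = -2610$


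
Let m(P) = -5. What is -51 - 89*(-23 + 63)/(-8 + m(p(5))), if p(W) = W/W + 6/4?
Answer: 2897/13 ≈ 222.85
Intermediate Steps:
p(W) = 5/2 (p(W) = 1 + 6*(¼) = 1 + 3/2 = 5/2)
-51 - 89*(-23 + 63)/(-8 + m(p(5))) = -51 - 89*(-23 + 63)/(-8 - 5) = -51 - 3560/(-13) = -51 - 3560*(-1)/13 = -51 - 89*(-40/13) = -51 + 3560/13 = 2897/13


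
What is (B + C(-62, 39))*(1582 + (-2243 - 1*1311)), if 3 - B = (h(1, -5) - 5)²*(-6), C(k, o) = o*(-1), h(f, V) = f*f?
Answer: -118320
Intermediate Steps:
h(f, V) = f²
C(k, o) = -o
B = 99 (B = 3 - (1² - 5)²*(-6) = 3 - (1 - 5)²*(-6) = 3 - (-4)²*(-6) = 3 - 16*(-6) = 3 - 1*(-96) = 3 + 96 = 99)
(B + C(-62, 39))*(1582 + (-2243 - 1*1311)) = (99 - 1*39)*(1582 + (-2243 - 1*1311)) = (99 - 39)*(1582 + (-2243 - 1311)) = 60*(1582 - 3554) = 60*(-1972) = -118320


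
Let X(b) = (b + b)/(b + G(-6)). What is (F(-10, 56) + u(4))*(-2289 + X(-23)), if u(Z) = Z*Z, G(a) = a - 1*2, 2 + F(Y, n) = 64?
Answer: -5531214/31 ≈ -1.7843e+5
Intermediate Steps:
F(Y, n) = 62 (F(Y, n) = -2 + 64 = 62)
G(a) = -2 + a (G(a) = a - 2 = -2 + a)
u(Z) = Z²
X(b) = 2*b/(-8 + b) (X(b) = (b + b)/(b + (-2 - 6)) = (2*b)/(b - 8) = (2*b)/(-8 + b) = 2*b/(-8 + b))
(F(-10, 56) + u(4))*(-2289 + X(-23)) = (62 + 4²)*(-2289 + 2*(-23)/(-8 - 23)) = (62 + 16)*(-2289 + 2*(-23)/(-31)) = 78*(-2289 + 2*(-23)*(-1/31)) = 78*(-2289 + 46/31) = 78*(-70913/31) = -5531214/31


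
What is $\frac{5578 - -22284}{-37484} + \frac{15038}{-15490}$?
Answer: $- \frac{248816693}{145156790} \approx -1.7141$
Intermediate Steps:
$\frac{5578 - -22284}{-37484} + \frac{15038}{-15490} = \left(5578 + 22284\right) \left(- \frac{1}{37484}\right) + 15038 \left(- \frac{1}{15490}\right) = 27862 \left(- \frac{1}{37484}\right) - \frac{7519}{7745} = - \frac{13931}{18742} - \frac{7519}{7745} = - \frac{248816693}{145156790}$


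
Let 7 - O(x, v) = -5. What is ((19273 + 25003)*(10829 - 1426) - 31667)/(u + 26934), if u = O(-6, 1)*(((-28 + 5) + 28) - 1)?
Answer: 138765187/8994 ≈ 15429.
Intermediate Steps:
O(x, v) = 12 (O(x, v) = 7 - 1*(-5) = 7 + 5 = 12)
u = 48 (u = 12*(((-28 + 5) + 28) - 1) = 12*((-23 + 28) - 1) = 12*(5 - 1) = 12*4 = 48)
((19273 + 25003)*(10829 - 1426) - 31667)/(u + 26934) = ((19273 + 25003)*(10829 - 1426) - 31667)/(48 + 26934) = (44276*9403 - 31667)/26982 = (416327228 - 31667)*(1/26982) = 416295561*(1/26982) = 138765187/8994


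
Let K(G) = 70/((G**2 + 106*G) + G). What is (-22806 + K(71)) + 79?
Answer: -143611878/6319 ≈ -22727.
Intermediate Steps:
K(G) = 70/(G**2 + 107*G)
(-22806 + K(71)) + 79 = (-22806 + 70/(71*(107 + 71))) + 79 = (-22806 + 70*(1/71)/178) + 79 = (-22806 + 70*(1/71)*(1/178)) + 79 = (-22806 + 35/6319) + 79 = -144111079/6319 + 79 = -143611878/6319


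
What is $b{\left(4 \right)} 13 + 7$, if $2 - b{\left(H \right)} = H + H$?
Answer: $-71$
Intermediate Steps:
$b{\left(H \right)} = 2 - 2 H$ ($b{\left(H \right)} = 2 - \left(H + H\right) = 2 - 2 H$)
$b{\left(4 \right)} 13 + 7 = \left(2 - 8\right) 13 + 7 = \left(-6\right) 13 + 7 = -78 + 7 = -71$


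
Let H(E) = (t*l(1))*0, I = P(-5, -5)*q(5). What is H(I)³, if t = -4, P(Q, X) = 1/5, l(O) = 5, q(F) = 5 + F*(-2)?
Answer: 0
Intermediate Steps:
q(F) = 5 - 2*F
P(Q, X) = ⅕
I = -1 (I = (5 - 2*5)/5 = (5 - 10)/5 = (⅕)*(-5) = -1)
H(E) = 0 (H(E) = -4*5*0 = -20*0 = 0)
H(I)³ = 0³ = 0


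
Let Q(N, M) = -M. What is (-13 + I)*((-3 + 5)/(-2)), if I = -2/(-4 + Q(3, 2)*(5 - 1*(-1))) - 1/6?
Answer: 313/24 ≈ 13.042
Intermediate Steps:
I = -1/24 (I = -2/(-4 + (-1*2)*(5 - 1*(-1))) - 1/6 = -2/(-4 - 2*(5 + 1)) - 1*1/6 = -2/(-4 - 2*6) - 1/6 = -2/(-4 - 12) - 1/6 = -2/(-16) - 1/6 = -2*(-1/16) - 1/6 = 1/8 - 1/6 = -1/24 ≈ -0.041667)
(-13 + I)*((-3 + 5)/(-2)) = (-13 - 1/24)*((-3 + 5)/(-2)) = -313*(-1)/(12*2) = -313/24*(-1) = 313/24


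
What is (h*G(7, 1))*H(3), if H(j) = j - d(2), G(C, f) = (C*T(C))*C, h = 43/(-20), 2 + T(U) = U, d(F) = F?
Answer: -2107/4 ≈ -526.75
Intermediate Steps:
T(U) = -2 + U
h = -43/20 (h = 43*(-1/20) = -43/20 ≈ -2.1500)
G(C, f) = C²*(-2 + C) (G(C, f) = (C*(-2 + C))*C = C²*(-2 + C))
H(j) = -2 + j (H(j) = j - 1*2 = j - 2 = -2 + j)
(h*G(7, 1))*H(3) = (-43*7²*(-2 + 7)/20)*(-2 + 3) = -2107*5/20*1 = -43/20*245*1 = -2107/4*1 = -2107/4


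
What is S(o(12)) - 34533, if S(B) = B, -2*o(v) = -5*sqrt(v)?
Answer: -34533 + 5*sqrt(3) ≈ -34524.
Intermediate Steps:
o(v) = 5*sqrt(v)/2 (o(v) = -(-5)*sqrt(v)/2 = 5*sqrt(v)/2)
S(o(12)) - 34533 = 5*sqrt(12)/2 - 34533 = 5*(2*sqrt(3))/2 - 34533 = 5*sqrt(3) - 34533 = -34533 + 5*sqrt(3)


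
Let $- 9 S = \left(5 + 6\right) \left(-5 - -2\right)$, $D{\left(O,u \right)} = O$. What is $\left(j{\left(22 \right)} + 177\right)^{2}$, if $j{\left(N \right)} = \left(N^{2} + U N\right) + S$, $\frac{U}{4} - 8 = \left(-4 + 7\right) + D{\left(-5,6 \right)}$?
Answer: $\frac{12802084}{9} \approx 1.4225 \cdot 10^{6}$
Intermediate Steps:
$S = \frac{11}{3}$ ($S = - \frac{\left(5 + 6\right) \left(-5 - -2\right)}{9} = - \frac{11 \left(-5 + 2\right)}{9} = - \frac{11 \left(-3\right)}{9} = \left(- \frac{1}{9}\right) \left(-33\right) = \frac{11}{3} \approx 3.6667$)
$U = 24$ ($U = 32 + 4 \left(\left(-4 + 7\right) - 5\right) = 32 + 4 \left(3 - 5\right) = 32 + 4 \left(-2\right) = 32 - 8 = 24$)
$j{\left(N \right)} = \frac{11}{3} + N^{2} + 24 N$ ($j{\left(N \right)} = \left(N^{2} + 24 N\right) + \frac{11}{3} = \frac{11}{3} + N^{2} + 24 N$)
$\left(j{\left(22 \right)} + 177\right)^{2} = \left(\left(\frac{11}{3} + 22^{2} + 24 \cdot 22\right) + 177\right)^{2} = \left(\left(\frac{11}{3} + 484 + 528\right) + 177\right)^{2} = \left(\frac{3047}{3} + 177\right)^{2} = \left(\frac{3578}{3}\right)^{2} = \frac{12802084}{9}$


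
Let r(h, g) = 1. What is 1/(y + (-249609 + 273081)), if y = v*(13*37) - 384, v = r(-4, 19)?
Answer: 1/23569 ≈ 4.2429e-5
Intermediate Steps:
v = 1
y = 97 (y = 1*(13*37) - 384 = 1*481 - 384 = 481 - 384 = 97)
1/(y + (-249609 + 273081)) = 1/(97 + (-249609 + 273081)) = 1/(97 + 23472) = 1/23569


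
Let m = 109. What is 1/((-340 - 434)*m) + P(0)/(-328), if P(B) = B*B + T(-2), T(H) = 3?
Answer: -126713/13836024 ≈ -0.0091582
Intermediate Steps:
P(B) = 3 + B² (P(B) = B*B + 3 = B² + 3 = 3 + B²)
1/((-340 - 434)*m) + P(0)/(-328) = 1/(-340 - 434*109) + (3 + 0²)/(-328) = (1/109)/(-774) + (3 + 0)*(-1/328) = -1/774*1/109 + 3*(-1/328) = -1/84366 - 3/328 = -126713/13836024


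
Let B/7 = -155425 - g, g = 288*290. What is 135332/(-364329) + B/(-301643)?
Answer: 568560199859/109897292547 ≈ 5.1736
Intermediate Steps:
g = 83520
B = -1672615 (B = 7*(-155425 - 1*83520) = 7*(-155425 - 83520) = 7*(-238945) = -1672615)
135332/(-364329) + B/(-301643) = 135332/(-364329) - 1672615/(-301643) = 135332*(-1/364329) - 1672615*(-1/301643) = -135332/364329 + 1672615/301643 = 568560199859/109897292547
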